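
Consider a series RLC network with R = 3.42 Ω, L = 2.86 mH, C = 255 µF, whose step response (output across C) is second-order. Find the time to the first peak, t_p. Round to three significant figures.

t_p ≈ 0.00312 s

For a series RLC circuit (capacitor voltage as output), ω_n = 1/√(LC) = 1/√(2.86 mH · 255 µF) = 1170 rad/s.
ζ = (R/2)·√(C/L) = (3.42/2)·√(255 µF/2.86 mH) = 0.511.
The damped frequency ω_d = ω_n√(1−ζ²) = 1010 rad/s. t_p = π/ω_d = 0.00312 s.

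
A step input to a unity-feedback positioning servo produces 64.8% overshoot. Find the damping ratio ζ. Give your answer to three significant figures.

ζ ≈ 0.137

From %OS = 100·exp(−πζ/√(1−ζ²)), invert to get ζ = −ln(OS)/√(π² + ln²(OS)) with OS = 0.648.
−ln 0.648 = 0.4339, so ζ = 0.4339/√(π² + 0.1882) = 0.137.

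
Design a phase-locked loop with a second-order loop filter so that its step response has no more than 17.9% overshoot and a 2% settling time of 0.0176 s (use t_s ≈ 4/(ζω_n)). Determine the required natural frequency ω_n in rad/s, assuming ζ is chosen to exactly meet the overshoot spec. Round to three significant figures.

ω_n ≈ 473 rad/s

Inverting the overshoot relation: ζ = |ln 0.179|/√(π² + ln²0.179) = 0.480.
Then ω_n = 4/(ζ t_s) = 4/(0.480 × 0.0176) = 473 rad/s.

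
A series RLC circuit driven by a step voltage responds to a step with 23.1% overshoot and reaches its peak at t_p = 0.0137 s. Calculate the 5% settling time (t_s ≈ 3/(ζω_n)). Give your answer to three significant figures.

t_s ≈ 0.0280 s

From the overshoot, ζ = −ln(OS)/√(π²+ln²(OS)) = 0.423.
From t_p = π/ω_d, ω_d = π/0.0137 = 229 rad/s, so ω_n = ω_d/√(1−ζ²) = 253 rad/s.
t_s ≈ 3/(ζω_n) = 3/(0.423·253) = 0.0280 s.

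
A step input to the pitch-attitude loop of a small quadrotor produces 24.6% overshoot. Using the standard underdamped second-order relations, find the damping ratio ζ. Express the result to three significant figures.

ζ = −ln(OS)/√(π² + (ln OS)²). With OS = 0.246, ln OS = −1.402 and ζ = 1.402/3.440 = 0.408.

ζ ≈ 0.408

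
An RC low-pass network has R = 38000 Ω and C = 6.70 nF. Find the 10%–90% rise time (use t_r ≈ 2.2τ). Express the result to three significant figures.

τ = RC = 38000 × 6.70 nF = 0.000255 s.
t_r ≈ 2.2τ = 0.000560 s.

t_r ≈ 0.000560 s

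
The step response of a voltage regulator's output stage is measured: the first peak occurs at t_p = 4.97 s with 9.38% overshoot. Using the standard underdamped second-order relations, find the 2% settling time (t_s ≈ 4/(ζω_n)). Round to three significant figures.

From the overshoot, ζ = −ln(OS)/√(π²+ln²(OS)) = 0.602.
t_p = π/ω_d ⇒ ω_d = 0.632 rad/s; then ω_n = ω_d/√(1−ζ²) = 0.791 rad/s.
t_s ≈ 4/(ζω_n) = 4/(0.602·0.791) = 8.40 s.

t_s ≈ 8.40 s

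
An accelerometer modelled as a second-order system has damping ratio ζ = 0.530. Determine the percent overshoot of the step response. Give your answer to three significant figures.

%OS ≈ 14.0%

For an underdamped second-order system, %OS = 100·exp(−πζ/√(1−ζ²)).
πζ/√(1−ζ²) = π·0.530/√(1−0.281) = 1.964, so %OS = 100·e^(−1.964) = 14.0%.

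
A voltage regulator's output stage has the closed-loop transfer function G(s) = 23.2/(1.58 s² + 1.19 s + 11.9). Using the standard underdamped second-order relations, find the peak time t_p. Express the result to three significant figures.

Dividing through by 1.58: denominator becomes s² + 0.7532 s + 7.532.
So ω_n = √7.532 = 2.74 rad/s and ζ = 0.7532/(2·2.74) = 0.137.
ω_d = ω_n√(1−ζ²) = 2.72 rad/s. t_p = π/ω_d = 1.16 s.

t_p ≈ 1.16 s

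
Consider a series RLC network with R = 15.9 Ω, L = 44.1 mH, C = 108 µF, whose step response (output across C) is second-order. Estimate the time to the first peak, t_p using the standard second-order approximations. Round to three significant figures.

For a series RLC circuit (capacitor voltage as output), ω_n = 1/√(LC) = 1/√(44.1 mH · 108 µF) = 458 rad/s.
ζ = (R/2)·√(C/L) = (15.9/2)·√(108 µF/44.1 mH) = 0.393.
The damped frequency ω_d = ω_n√(1−ζ²) = 421 rad/s. t_p = π/ω_d = 0.00746 s.

t_p ≈ 0.00746 s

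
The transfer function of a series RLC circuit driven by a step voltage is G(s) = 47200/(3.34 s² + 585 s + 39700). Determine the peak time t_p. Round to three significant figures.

Dividing through by 3.34: denominator becomes s² + 175.1 s + 11890.
So ω_n = √11890 = 109 rad/s and ζ = 175.1/(2·109) = 0.803.
ω_d = 109·√(1 − 0.803²) = 64.9 rad/s. t_p = π/ω_d = 0.0484 s.

t_p ≈ 0.0484 s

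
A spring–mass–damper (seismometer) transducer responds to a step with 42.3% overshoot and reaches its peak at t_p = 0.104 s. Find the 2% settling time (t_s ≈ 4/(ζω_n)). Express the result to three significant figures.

From the overshoot, ζ = −ln(OS)/√(π²+ln²(OS)) = 0.264.
t_p = π/ω_d ⇒ ω_d = 30.2 rad/s; then ω_n = ω_d/√(1−ζ²) = 31.3 rad/s.
t_s ≈ 4/(ζω_n) = 4/(0.264·31.3) = 0.484 s.

t_s ≈ 0.484 s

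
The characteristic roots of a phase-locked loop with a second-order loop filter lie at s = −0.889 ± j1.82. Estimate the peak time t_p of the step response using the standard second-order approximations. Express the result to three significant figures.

t_p = π/ω_d with ω_d = 1.82 (the imaginary part), so t_p = 1.73 s.

t_p ≈ 1.73 s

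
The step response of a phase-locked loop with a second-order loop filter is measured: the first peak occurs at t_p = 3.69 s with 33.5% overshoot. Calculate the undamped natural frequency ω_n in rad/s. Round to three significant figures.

The overshoot fixes ζ = −ln(OS)/√(π²+ln²(OS)) = 0.329.
From t_p = π/ω_d, ω_d = π/3.69 = 0.851 rad/s, so ω_n = ω_d/√(1−ζ²) = 0.901 rad/s.

ω_n ≈ 0.901 rad/s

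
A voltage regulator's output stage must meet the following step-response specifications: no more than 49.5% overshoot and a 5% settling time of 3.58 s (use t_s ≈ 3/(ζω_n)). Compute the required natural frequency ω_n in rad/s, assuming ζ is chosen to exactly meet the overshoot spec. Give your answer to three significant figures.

ζ = −ln(OS)/√(π² + (ln OS)²). With OS = 0.495, ln OS = −0.7032 and ζ = 0.7032/3.219 = 0.218.
Then ω_n = 3/(ζ t_s) = 3/(0.218 × 3.58) = 3.84 rad/s.

ω_n ≈ 3.84 rad/s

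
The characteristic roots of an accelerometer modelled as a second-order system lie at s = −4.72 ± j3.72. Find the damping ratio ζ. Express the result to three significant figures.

The poles are at −σ ± jω_d with σ = 4.72 and ω_d = 3.72, so ω_n = √(σ²+ω_d²) = 6.01 rad/s and ζ = σ/ω_n = 0.785.

ζ ≈ 0.785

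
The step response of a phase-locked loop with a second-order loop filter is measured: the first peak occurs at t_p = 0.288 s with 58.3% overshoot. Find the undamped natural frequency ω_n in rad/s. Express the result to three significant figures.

The overshoot fixes ζ = −ln(OS)/√(π²+ln²(OS)) = 0.169.
t_p = π/ω_d ⇒ ω_d = 10.9 rad/s; then ω_n = ω_d/√(1−ζ²) = 11.1 rad/s.

ω_n ≈ 11.1 rad/s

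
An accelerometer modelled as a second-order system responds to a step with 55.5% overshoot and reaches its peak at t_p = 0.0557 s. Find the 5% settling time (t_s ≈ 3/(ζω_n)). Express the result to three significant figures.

t_s ≈ 0.284 s

The overshoot fixes ζ = −ln(OS)/√(π²+ln²(OS)) = 0.184.
From t_p = π/ω_d, ω_d = π/0.0557 = 56.4 rad/s, so ω_n = ω_d/√(1−ζ²) = 57.4 rad/s.
t_s ≈ 3/(ζω_n) = 3/(0.184·57.4) = 0.284 s.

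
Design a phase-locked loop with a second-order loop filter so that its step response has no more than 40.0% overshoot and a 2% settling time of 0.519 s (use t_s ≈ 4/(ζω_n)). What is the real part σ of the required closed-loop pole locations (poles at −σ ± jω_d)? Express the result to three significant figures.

The settling-time spec alone fixes σ = ζω_n = 4/t_s = 4/0.519 = 7.71.
(Overshoot then fixes ζ = 0.280 and hence ω_d = σ·√(1−ζ²)/ζ = 26.4 rad/s.)

σ ≈ 7.71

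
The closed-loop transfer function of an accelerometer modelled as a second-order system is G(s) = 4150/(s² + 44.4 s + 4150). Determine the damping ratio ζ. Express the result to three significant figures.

Matching coefficients with s² + 2ζω_n s + ω_n² gives ω_n² = 4150 ⇒ ω_n = 64.4 rad/s, and ζ = 44.4/(2ω_n) = 0.345.

ζ ≈ 0.345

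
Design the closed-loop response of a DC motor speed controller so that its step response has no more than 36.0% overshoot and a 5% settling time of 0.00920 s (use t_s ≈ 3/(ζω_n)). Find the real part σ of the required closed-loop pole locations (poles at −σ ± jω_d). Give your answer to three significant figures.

σ ≈ 326

The settling-time spec alone fixes σ = ζω_n = 3/t_s = 3/0.00920 = 326.
(Overshoot then fixes ζ = 0.309 and hence ω_d = σ·√(1−ζ²)/ζ = 1000 rad/s.)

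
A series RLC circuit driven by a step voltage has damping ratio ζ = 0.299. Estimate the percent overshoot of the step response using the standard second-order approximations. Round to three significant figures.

For an underdamped second-order system, %OS = 100·exp(−πζ/√(1−ζ²)).
πζ/√(1−ζ²) = π·0.299/√(1−0.0894) = 0.9844, so %OS = 100·e^(−0.9844) = 37.4%.

%OS ≈ 37.4%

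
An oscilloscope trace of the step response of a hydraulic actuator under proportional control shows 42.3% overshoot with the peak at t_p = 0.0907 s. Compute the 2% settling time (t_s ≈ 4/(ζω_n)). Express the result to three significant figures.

From the overshoot, ζ = −ln(OS)/√(π²+ln²(OS)) = 0.264.
From t_p = π/ω_d, ω_d = π/0.0907 = 34.6 rad/s, so ω_n = ω_d/√(1−ζ²) = 35.9 rad/s.
t_s ≈ 4/(ζω_n) = 4/(0.264·35.9) = 0.422 s.

t_s ≈ 0.422 s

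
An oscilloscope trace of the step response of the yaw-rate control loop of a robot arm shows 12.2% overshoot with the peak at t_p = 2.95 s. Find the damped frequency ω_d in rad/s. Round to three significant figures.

t_p = π/ω_d, so ω_d = π/2.95 = 1.06 rad/s.

ω_d ≈ 1.06 rad/s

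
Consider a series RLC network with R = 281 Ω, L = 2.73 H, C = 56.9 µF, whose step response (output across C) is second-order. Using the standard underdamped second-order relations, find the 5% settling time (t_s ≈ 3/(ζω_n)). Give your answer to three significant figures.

For a series RLC circuit (capacitor voltage as output), ω_n = 1/√(LC) = 1/√(2.73 H · 56.9 µF) = 80.2 rad/s.
ζ = (R/2)·√(C/L) = (281/2)·√(56.9 µF/2.73 H) = 0.641.
t_s ≈ 3/(ζω_n) = 0.0583 s.

t_s ≈ 0.0583 s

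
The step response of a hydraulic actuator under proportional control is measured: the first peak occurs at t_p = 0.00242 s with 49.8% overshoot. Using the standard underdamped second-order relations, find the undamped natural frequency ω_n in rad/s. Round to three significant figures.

ω_n ≈ 1330 rad/s

ζ from %OS: ζ = |ln 0.498|/√(π²+ln²0.498) = 0.217.
From t_p = π/ω_d, ω_d = π/0.00242 = 1300 rad/s, so ω_n = ω_d/√(1−ζ²) = 1330 rad/s.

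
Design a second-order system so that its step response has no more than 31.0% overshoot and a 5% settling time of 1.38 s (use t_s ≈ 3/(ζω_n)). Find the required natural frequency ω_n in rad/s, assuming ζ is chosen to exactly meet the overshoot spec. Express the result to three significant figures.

ω_n ≈ 6.22 rad/s

ζ = −ln(OS)/√(π² + (ln OS)²). With OS = 0.310, ln OS = −1.171 and ζ = 1.171/3.353 = 0.349.
From t_s ≈ 3/(ζω_n): ω_n = 3/(ζ·t_s) = 3/(0.349·1.38) = 6.22 rad/s.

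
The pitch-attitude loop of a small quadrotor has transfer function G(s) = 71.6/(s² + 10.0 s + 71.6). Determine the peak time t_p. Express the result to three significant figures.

Comparing the denominator to s² + 2ζω_n s + ω_n²: ω_n = √71.6 = 8.46 rad/s, and 2ζω_n = 10.0 so ζ = 10.0/(2·8.46) = 0.591.
ω_d = ω_n√(1−ζ²) = 6.83 rad/s. Then t_p = π/ω_d = 0.460 s.

t_p ≈ 0.460 s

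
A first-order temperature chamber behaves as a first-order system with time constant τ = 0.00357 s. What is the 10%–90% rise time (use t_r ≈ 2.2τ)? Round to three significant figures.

t_r ≈ 2.2τ = 0.00785 s.

t_r ≈ 0.00785 s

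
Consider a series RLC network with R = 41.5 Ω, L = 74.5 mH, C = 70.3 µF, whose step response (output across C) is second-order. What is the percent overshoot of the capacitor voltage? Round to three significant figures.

%OS ≈ 7.44%

For a series RLC circuit (capacitor voltage as output), ω_n = 1/√(LC) = 1/√(74.5 mH · 70.3 µF) = 437 rad/s.
ζ = (R/2)·√(C/L) = (41.5/2)·√(70.3 µF/74.5 mH) = 0.637.
Overshoot: exp(−π·0.637/√(1−0.637²)) = 0.0744, i.e. 7.44%.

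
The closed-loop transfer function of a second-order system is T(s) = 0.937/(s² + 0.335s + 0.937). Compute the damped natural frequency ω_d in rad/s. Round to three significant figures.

ω_n = √0.937 = 0.968 rad/s; ζ = 0.335/(2·0.968) = 0.173.
ω_d = 0.968·√(1 − 0.173²) = 0.953 rad/s.

ω_d ≈ 0.953 rad/s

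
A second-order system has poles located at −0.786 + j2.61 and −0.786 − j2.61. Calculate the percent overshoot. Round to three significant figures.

%OS ≈ 38.8%

|pole| = ω_n = √(0.786² + 2.61²) = 2.73 rad/s; ζ = cos θ = σ/ω_n = 0.288.
%OS = 100 e^{−πζ/√(1−ζ²)} with ζ = 0.288 gives 38.8%.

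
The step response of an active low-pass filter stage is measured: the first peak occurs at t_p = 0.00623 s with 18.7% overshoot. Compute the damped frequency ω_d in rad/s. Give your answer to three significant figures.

t_p = π/ω_d, so ω_d = π/0.00623 = 504 rad/s.

ω_d ≈ 504 rad/s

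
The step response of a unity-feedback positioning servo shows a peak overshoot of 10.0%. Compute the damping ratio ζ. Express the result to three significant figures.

ζ ≈ 0.591

Inverting the overshoot relation: ζ = |ln 0.100|/√(π² + ln²0.100) = 0.591.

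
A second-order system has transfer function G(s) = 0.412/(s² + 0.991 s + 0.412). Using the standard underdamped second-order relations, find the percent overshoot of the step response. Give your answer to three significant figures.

ω_n = √0.412 = 0.642 rad/s; ζ = 0.991/(2·0.642) = 0.772.
%OS = 100·exp(−πζ/√(1−ζ²)) = 2.20%.

%OS ≈ 2.20%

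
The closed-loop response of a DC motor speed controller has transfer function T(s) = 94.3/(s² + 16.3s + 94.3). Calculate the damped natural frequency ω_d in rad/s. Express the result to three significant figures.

Comparing the denominator to s² + 2ζω_n s + ω_n²: ω_n = √94.3 = 9.71 rad/s, and 2ζω_n = 16.3 so ζ = 16.3/(2·9.71) = 0.839.
ω_d = ω_n√(1−ζ²) = 5.28 rad/s.

ω_d ≈ 5.28 rad/s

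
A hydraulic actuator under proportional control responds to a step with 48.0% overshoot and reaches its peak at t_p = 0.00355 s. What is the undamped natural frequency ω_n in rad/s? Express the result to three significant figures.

ω_n ≈ 909 rad/s

ζ from %OS: ζ = |ln 0.480|/√(π²+ln²0.480) = 0.228.
From t_p = π/ω_d, ω_d = π/0.00355 = 885 rad/s, so ω_n = ω_d/√(1−ζ²) = 909 rad/s.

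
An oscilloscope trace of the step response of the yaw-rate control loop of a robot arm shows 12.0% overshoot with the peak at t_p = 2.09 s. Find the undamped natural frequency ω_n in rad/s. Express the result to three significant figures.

The overshoot fixes ζ = −ln(OS)/√(π²+ln²(OS)) = 0.559.
From t_p = π/ω_d, ω_d = π/2.09 = 1.50 rad/s, so ω_n = ω_d/√(1−ζ²) = 1.81 rad/s.

ω_n ≈ 1.81 rad/s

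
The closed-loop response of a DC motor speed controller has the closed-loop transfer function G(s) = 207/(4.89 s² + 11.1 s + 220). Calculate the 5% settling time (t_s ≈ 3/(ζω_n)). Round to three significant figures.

Dividing through by 4.89: denominator becomes s² + 2.270 s + 44.99.
So ω_n = √44.99 = 6.71 rad/s and ζ = 2.270/(2·6.71) = 0.169.
t_s ≈ 3/(ζω_n) = 2.64 s.

t_s ≈ 2.64 s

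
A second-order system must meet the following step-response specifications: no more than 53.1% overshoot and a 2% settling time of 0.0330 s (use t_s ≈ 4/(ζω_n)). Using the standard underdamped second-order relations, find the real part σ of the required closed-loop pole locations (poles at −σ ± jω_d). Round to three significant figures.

The settling-time spec alone fixes σ = ζω_n = 4/t_s = 4/0.0330 = 121.
(Overshoot then fixes ζ = 0.198 and hence ω_d = σ·√(1−ζ²)/ζ = 602 rad/s.)

σ ≈ 121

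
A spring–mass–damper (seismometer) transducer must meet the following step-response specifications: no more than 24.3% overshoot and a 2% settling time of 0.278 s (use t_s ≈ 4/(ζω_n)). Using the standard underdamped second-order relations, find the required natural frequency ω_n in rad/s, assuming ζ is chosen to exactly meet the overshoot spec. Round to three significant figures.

ω_n ≈ 35.0 rad/s

From %OS = 100·exp(−πζ/√(1−ζ²)), invert to get ζ = −ln(OS)/√(π² + ln²(OS)) with OS = 0.243.
−ln 0.243 = 1.415, so ζ = 1.415/√(π² + 2.001) = 0.411.
Then ω_n = 4/(ζ t_s) = 4/(0.411 × 0.278) = 35.0 rad/s.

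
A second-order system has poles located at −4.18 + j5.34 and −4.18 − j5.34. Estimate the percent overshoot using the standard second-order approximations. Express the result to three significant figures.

With σ = 4.18, ω_d = 5.34: ω_n = √(σ²+ω_d²) = 6.78 rad/s, ζ = σ/ω_n = 0.616.
Overshoot: exp(−π·0.616/√(1−0.616²)) = 0.0855, i.e. 8.55%.

%OS ≈ 8.55%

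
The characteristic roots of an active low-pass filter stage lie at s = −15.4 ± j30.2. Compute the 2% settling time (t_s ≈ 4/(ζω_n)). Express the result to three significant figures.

t_s ≈ 0.260 s

For poles at −σ ± jω_d, ζω_n = σ = 15.4, so t_s ≈ 4/σ = 0.260 s.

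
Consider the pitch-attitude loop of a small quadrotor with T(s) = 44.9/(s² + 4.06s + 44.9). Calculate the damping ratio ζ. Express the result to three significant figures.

Matching coefficients with s² + 2ζω_n s + ω_n² gives ω_n² = 44.9 ⇒ ω_n = 6.70 rad/s, and ζ = 4.06/(2ω_n) = 0.303.

ζ ≈ 0.303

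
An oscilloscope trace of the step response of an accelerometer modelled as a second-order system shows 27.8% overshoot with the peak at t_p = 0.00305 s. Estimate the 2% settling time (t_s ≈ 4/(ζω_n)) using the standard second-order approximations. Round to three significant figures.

ζ from %OS: ζ = |ln 0.278|/√(π²+ln²0.278) = 0.377.
From t_p = π/ω_d, ω_d = π/0.00305 = 1030 rad/s, so ω_n = ω_d/√(1−ζ²) = 1110 rad/s.
t_s ≈ 4/(ζω_n) = 4/(0.377·1110) = 0.00953 s.

t_s ≈ 0.00953 s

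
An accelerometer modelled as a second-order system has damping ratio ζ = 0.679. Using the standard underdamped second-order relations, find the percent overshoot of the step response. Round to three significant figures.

%OS ≈ 5.47%

For an underdamped second-order system, %OS = 100·exp(−πζ/√(1−ζ²)).
πζ/√(1−ζ²) = π·0.679/√(1−0.461) = 2.906, so %OS = 100·e^(−2.906) = 5.47%.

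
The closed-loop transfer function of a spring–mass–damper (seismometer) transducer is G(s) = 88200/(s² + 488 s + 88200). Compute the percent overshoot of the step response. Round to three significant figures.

%OS ≈ 1.08%

Matching coefficients with s² + 2ζω_n s + ω_n² gives ω_n² = 88200 ⇒ ω_n = 297 rad/s, and ζ = 488/(2ω_n) = 0.822.
Overshoot: exp(−π·0.822/√(1−0.822²)) = 0.0108, i.e. 1.08%.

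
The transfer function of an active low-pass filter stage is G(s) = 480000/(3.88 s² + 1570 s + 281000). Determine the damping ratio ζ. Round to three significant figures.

Dividing through by 3.88: denominator becomes s² + 404.6 s + 72420.
So ω_n = √72420 = 269 rad/s and ζ = 404.6/(2·269) = 0.752.

ζ ≈ 0.752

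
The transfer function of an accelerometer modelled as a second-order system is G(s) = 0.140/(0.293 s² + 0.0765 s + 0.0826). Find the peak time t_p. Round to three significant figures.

t_p ≈ 6.10 s

Dividing through by 0.293: denominator becomes s² + 0.2611 s + 0.2819.
So ω_n = √0.2819 = 0.531 rad/s and ζ = 0.2611/(2·0.531) = 0.246.
The damped frequency ω_d = ω_n√(1−ζ²) = 0.515 rad/s. t_p = π/ω_d = 6.10 s.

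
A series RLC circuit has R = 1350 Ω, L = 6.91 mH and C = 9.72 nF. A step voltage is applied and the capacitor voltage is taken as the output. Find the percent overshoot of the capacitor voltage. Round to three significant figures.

%OS ≈ 1.50%

For a series RLC circuit (capacitor voltage as output), ω_n = 1/√(LC) = 1/√(6.91 mH · 9.72 nF) = 122000 rad/s.
ζ = (R/2)·√(C/L) = (1350/2)·√(9.72 nF/6.91 mH) = 0.801.
%OS = 100 e^{−πζ/√(1−ζ²)} with ζ = 0.801 gives 1.50%.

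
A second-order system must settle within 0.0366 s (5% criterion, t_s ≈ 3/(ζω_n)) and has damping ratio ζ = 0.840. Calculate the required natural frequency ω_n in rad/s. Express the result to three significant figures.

Rearranging t_s ≈ 3/(ζω_n) gives ω_n = 3/(ζ·t_s) = 3/(0.840 × 0.0366) = 97.6 rad/s.

ω_n ≈ 97.6 rad/s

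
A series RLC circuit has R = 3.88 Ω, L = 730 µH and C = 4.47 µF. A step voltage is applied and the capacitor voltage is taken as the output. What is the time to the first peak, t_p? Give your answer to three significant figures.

t_p ≈ 0.000182 s

For a series RLC circuit (capacitor voltage as output), ω_n = 1/√(LC) = 1/√(730 µH · 4.47 µF) = 17500 rad/s.
ζ = (R/2)·√(C/L) = (3.88/2)·√(4.47 µF/730 µH) = 0.152.
ω_d = ω_n√(1−ζ²) = 17300 rad/s. t_p = π/ω_d = 0.000182 s.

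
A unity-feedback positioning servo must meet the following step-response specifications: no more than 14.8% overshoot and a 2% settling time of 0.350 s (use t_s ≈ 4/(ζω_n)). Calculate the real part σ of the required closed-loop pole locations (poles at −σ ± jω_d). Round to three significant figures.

σ ≈ 11.4

The settling-time spec alone fixes σ = ζω_n = 4/t_s = 4/0.350 = 11.4.
(Overshoot then fixes ζ = 0.520 and hence ω_d = σ·√(1−ζ²)/ζ = 18.8 rad/s.)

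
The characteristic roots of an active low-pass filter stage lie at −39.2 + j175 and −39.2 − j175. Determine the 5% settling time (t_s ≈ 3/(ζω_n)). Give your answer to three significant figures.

t_s ≈ 0.0765 s

For poles at −σ ± jω_d, ζω_n = σ = 39.2, so t_s ≈ 3/σ = 0.0765 s.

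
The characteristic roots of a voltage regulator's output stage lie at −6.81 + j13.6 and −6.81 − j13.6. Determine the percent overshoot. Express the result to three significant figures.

|pole| = ω_n = √(6.81² + 13.6²) = 15.2 rad/s; ζ = cos θ = σ/ω_n = 0.448.
Overshoot: exp(−π·0.448/√(1−0.448²)) = 0.207, i.e. 20.7%.

%OS ≈ 20.7%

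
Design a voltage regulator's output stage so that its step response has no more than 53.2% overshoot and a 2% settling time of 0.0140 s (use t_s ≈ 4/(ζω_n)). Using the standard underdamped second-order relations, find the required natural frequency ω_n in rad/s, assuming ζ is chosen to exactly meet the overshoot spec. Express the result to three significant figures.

ζ = −ln(OS)/√(π² + (ln OS)²). With OS = 0.532, ln OS = −0.6311 and ζ = 0.6311/3.204 = 0.197.
Then ω_n = 4/(ζ t_s) = 4/(0.197 × 0.0140) = 1450 rad/s.

ω_n ≈ 1450 rad/s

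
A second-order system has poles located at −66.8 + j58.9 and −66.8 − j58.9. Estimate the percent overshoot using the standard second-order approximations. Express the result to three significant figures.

|pole| = ω_n = √(66.8² + 58.9²) = 89.1 rad/s; ζ = cos θ = σ/ω_n = 0.750.
%OS = 100·exp(−πζ/√(1−ζ²)) = 2.84%.

%OS ≈ 2.84%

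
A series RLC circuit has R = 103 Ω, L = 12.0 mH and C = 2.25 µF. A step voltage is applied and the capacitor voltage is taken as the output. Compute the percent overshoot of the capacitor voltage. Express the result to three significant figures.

%OS ≈ 4.40%

For a series RLC circuit (capacitor voltage as output), ω_n = 1/√(LC) = 1/√(12.0 mH · 2.25 µF) = 6090 rad/s.
ζ = (R/2)·√(C/L) = (103/2)·√(2.25 µF/12.0 mH) = 0.705.
Overshoot: exp(−π·0.705/√(1−0.705²)) = 0.0440, i.e. 4.40%.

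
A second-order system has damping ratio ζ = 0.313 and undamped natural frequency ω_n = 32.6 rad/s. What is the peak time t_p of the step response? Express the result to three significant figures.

The damped frequency is ω_d = ω_n√(1−ζ²) = 32.6·√(1−0.0980) = 31.0 rad/s.
Peak time t_p = π/ω_d = π/31.0 = 0.101 s.

t_p ≈ 0.101 s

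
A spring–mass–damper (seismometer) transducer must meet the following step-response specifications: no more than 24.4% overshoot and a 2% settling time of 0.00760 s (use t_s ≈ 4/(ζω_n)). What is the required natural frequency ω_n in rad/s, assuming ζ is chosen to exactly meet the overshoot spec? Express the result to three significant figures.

From %OS = 100·exp(−πζ/√(1−ζ²)), invert to get ζ = −ln(OS)/√(π² + ln²(OS)) with OS = 0.244.
−ln 0.244 = 1.411, so ζ = 1.411/√(π² + 1.990) = 0.410.
Then ω_n = 4/(ζ t_s) = 4/(0.410 × 0.00760) = 1280 rad/s.

ω_n ≈ 1280 rad/s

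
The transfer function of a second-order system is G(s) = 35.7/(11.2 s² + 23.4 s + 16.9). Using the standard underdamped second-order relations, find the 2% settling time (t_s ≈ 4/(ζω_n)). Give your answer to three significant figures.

t_s ≈ 3.83 s

Dividing through by 11.2: denominator becomes s² + 2.089 s + 1.509.
So ω_n = √1.509 = 1.23 rad/s and ζ = 2.089/(2·1.23) = 0.850.
t_s ≈ 4/(ζω_n) = 3.83 s.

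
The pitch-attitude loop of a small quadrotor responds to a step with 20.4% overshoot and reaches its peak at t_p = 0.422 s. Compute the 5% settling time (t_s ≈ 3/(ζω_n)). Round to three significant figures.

The overshoot fixes ζ = −ln(OS)/√(π²+ln²(OS)) = 0.451.
t_p = π/ω_d ⇒ ω_d = 7.44 rad/s; then ω_n = ω_d/√(1−ζ²) = 8.34 rad/s.
t_s ≈ 3/(ζω_n) = 3/(0.451·8.34) = 0.796 s.

t_s ≈ 0.796 s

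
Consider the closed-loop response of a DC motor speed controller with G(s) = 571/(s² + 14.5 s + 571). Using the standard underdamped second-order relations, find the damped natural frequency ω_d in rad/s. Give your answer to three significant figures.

ω_d ≈ 22.8 rad/s

ω_n = √571 = 23.9 rad/s; ζ = 14.5/(2·23.9) = 0.303.
ω_d = 23.9·√(1 − 0.303²) = 22.8 rad/s.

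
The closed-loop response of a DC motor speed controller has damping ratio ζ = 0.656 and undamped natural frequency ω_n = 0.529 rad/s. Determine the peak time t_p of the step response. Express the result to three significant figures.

The damped frequency is ω_d = ω_n√(1−ζ²) = 0.529·√(1−0.430) = 0.399 rad/s.
Peak time t_p = π/ω_d = π/0.399 = 7.87 s.

t_p ≈ 7.87 s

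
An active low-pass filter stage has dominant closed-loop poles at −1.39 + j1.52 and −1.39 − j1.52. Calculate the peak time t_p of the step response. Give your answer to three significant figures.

t_p ≈ 2.07 s

t_p = π/ω_d with ω_d = 1.52 (the imaginary part), so t_p = 2.07 s.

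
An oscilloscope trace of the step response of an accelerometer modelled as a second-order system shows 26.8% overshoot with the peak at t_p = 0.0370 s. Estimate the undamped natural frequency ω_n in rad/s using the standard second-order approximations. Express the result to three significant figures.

ω_n ≈ 92.1 rad/s

ζ from %OS: ζ = |ln 0.268|/√(π²+ln²0.268) = 0.387.
From t_p = π/ω_d, ω_d = π/0.0370 = 84.9 rad/s, so ω_n = ω_d/√(1−ζ²) = 92.1 rad/s.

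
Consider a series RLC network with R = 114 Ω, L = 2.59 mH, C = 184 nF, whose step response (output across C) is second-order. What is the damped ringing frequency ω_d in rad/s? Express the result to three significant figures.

ω_d ≈ 40200 rad/s

For a series RLC circuit (capacitor voltage as output), ω_n = 1/√(LC) = 1/√(2.59 mH · 184 nF) = 45800 rad/s.
ζ = (R/2)·√(C/L) = (114/2)·√(184 nF/2.59 mH) = 0.480.
ω_d = 45800·√(1 − 0.480²) = 40200 rad/s.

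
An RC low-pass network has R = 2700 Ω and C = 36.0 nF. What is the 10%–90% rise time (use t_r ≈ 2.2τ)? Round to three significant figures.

τ = RC = 2700 × 36.0 nF = 0.0000972 s.
t_r ≈ 2.2τ = 0.000214 s.

t_r ≈ 0.000214 s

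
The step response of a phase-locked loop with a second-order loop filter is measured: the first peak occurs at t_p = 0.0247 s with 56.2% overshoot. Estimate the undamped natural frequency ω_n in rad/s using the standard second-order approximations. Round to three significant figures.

ζ from %OS: ζ = |ln 0.562|/√(π²+ln²0.562) = 0.180.
From t_p = π/ω_d, ω_d = π/0.0247 = 127 rad/s, so ω_n = ω_d/√(1−ζ²) = 129 rad/s.

ω_n ≈ 129 rad/s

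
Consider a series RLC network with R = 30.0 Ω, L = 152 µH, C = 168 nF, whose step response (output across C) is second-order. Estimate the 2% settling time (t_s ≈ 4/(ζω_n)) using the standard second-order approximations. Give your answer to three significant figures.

For a series RLC circuit (capacitor voltage as output), ω_n = 1/√(LC) = 1/√(152 µH · 168 nF) = 198000 rad/s.
ζ = (R/2)·√(C/L) = (30.0/2)·√(168 nF/152 µH) = 0.499.
t_s ≈ 4/(ζω_n) = 0.0000405 s.

t_s ≈ 0.0000405 s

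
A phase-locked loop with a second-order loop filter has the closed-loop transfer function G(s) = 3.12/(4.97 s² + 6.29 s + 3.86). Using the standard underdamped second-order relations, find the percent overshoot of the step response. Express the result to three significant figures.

Dividing through by 4.97: denominator becomes s² + 1.266 s + 0.7767.
So ω_n = √0.7767 = 0.881 rad/s and ζ = 1.266/(2·0.881) = 0.718.
%OS = 100 e^{−πζ/√(1−ζ²)} with ζ = 0.718 gives 3.91%.

%OS ≈ 3.91%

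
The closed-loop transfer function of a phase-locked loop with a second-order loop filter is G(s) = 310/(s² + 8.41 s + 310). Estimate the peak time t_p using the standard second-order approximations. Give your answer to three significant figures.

Comparing the denominator to s² + 2ζω_n s + ω_n²: ω_n = √310 = 17.6 rad/s, and 2ζω_n = 8.41 so ζ = 8.41/(2·17.6) = 0.239.
ω_d = 17.6·√(1 − 0.239²) = 17.1 rad/s. Then t_p = π/ω_d = 0.184 s.

t_p ≈ 0.184 s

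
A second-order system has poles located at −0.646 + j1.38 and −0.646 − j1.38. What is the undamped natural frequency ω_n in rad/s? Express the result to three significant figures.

The poles are at −σ ± jω_d with σ = 0.646 and ω_d = 1.38, so ω_n = √(σ²+ω_d²) = 1.52 rad/s and ζ = σ/ω_n = 0.424.

ω_n ≈ 1.52 rad/s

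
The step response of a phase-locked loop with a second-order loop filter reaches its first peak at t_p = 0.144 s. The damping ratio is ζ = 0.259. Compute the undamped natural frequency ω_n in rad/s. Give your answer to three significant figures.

Peak time t_p = π/ω_d, so ω_d = π/t_p = π/0.144 = 21.8 rad/s.
ω_n = ω_d/√(1−ζ²) = 21.8/√0.933 = 22.6 rad/s.

ω_n ≈ 22.6 rad/s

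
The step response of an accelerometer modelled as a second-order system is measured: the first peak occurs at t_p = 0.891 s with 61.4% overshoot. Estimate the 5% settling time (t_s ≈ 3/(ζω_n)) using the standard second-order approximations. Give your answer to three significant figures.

t_s ≈ 5.48 s

From the overshoot, ζ = −ln(OS)/√(π²+ln²(OS)) = 0.153.
t_p = π/ω_d ⇒ ω_d = 3.53 rad/s; then ω_n = ω_d/√(1−ζ²) = 3.57 rad/s.
t_s ≈ 3/(ζω_n) = 3/(0.153·3.57) = 5.48 s.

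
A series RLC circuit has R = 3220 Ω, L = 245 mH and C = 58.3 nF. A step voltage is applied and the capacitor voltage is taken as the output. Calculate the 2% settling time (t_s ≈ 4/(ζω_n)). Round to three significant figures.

t_s ≈ 0.000609 s

For a series RLC circuit (capacitor voltage as output), ω_n = 1/√(LC) = 1/√(245 mH · 58.3 nF) = 8370 rad/s.
ζ = (R/2)·√(C/L) = (3220/2)·√(58.3 nF/245 mH) = 0.785.
t_s ≈ 4/(ζω_n) = 0.000609 s.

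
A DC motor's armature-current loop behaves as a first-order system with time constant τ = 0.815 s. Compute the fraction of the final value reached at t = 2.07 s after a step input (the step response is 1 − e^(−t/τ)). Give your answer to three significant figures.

y(t)/y_∞ = 1 − e^(−t/τ) = 1 − e^(−2.07/0.815) = 1 − e^(−2.54) = 0.921.

y/y_∞ ≈ 0.921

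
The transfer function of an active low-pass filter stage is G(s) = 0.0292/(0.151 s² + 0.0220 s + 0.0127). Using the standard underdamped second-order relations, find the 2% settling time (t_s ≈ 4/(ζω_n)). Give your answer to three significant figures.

Dividing through by 0.151: denominator becomes s² + 0.1457 s + 0.08411.
So ω_n = √0.08411 = 0.290 rad/s and ζ = 0.1457/(2·0.290) = 0.251.
t_s ≈ 4/(ζω_n) = 54.9 s.

t_s ≈ 54.9 s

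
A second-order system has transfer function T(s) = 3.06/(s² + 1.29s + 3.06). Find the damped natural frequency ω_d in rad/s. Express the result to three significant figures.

ω_d ≈ 1.63 rad/s

Matching coefficients with s² + 2ζω_n s + ω_n² gives ω_n² = 3.06 ⇒ ω_n = 1.75 rad/s, and ζ = 1.29/(2ω_n) = 0.369.
The damped frequency ω_d = ω_n√(1−ζ²) = 1.63 rad/s.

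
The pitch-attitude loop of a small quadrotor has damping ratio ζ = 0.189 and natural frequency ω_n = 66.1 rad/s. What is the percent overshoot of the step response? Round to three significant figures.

For an underdamped second-order system, %OS = 100·exp(−πζ/√(1−ζ²)).
πζ/√(1−ζ²) = π·0.189/√(1−0.0357) = 0.6047, so %OS = 100·e^(−0.6047) = 54.6%.

%OS ≈ 54.6%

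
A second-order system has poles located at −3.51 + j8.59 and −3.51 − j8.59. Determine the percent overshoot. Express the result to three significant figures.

With σ = 3.51, ω_d = 8.59: ω_n = √(σ²+ω_d²) = 9.28 rad/s, ζ = σ/ω_n = 0.378.
%OS = 100·exp(−πζ/√(1−ζ²)) = 27.7%.

%OS ≈ 27.7%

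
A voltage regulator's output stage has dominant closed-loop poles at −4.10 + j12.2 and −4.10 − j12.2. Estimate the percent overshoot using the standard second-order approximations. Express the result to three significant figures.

With σ = 4.10, ω_d = 12.2: ω_n = √(σ²+ω_d²) = 12.9 rad/s, ζ = σ/ω_n = 0.319.
Overshoot: exp(−π·0.319/√(1−0.319²)) = 0.348, i.e. 34.8%.

%OS ≈ 34.8%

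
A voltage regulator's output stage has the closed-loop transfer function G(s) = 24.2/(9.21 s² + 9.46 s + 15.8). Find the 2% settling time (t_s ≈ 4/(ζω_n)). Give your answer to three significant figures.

Dividing through by 9.21: denominator becomes s² + 1.027 s + 1.716.
So ω_n = √1.716 = 1.31 rad/s and ζ = 1.027/(2·1.31) = 0.392.
t_s ≈ 4/(ζω_n) = 7.79 s.

t_s ≈ 7.79 s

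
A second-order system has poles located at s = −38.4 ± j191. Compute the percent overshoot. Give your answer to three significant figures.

%OS ≈ 53.2%

With σ = 38.4, ω_d = 191: ω_n = √(σ²+ω_d²) = 195 rad/s, ζ = σ/ω_n = 0.197.
%OS = 100 e^{−πζ/√(1−ζ²)} with ζ = 0.197 gives 53.2%.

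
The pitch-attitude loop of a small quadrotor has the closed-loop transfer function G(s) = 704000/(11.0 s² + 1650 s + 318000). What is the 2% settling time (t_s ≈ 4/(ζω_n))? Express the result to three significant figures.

t_s ≈ 0.0533 s

Dividing through by 11.0: denominator becomes s² + 150.0 s + 28910.
So ω_n = √28910 = 170 rad/s and ζ = 150.0/(2·170) = 0.441.
t_s ≈ 4/(ζω_n) = 0.0533 s.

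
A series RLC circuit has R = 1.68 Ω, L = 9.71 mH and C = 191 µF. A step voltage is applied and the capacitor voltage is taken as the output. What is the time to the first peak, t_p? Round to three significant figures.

For a series RLC circuit (capacitor voltage as output), ω_n = 1/√(LC) = 1/√(9.71 mH · 191 µF) = 734 rad/s.
ζ = (R/2)·√(C/L) = (1.68/2)·√(191 µF/9.71 mH) = 0.118.
ω_d = ω_n√(1−ζ²) = 729 rad/s. t_p = π/ω_d = 0.00431 s.

t_p ≈ 0.00431 s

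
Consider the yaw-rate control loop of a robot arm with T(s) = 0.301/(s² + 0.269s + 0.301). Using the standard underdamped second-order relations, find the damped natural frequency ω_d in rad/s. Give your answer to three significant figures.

ω_d ≈ 0.532 rad/s

ω_n = √0.301 = 0.549 rad/s; ζ = 0.269/(2·0.549) = 0.245.
The damped frequency ω_d = ω_n√(1−ζ²) = 0.532 rad/s.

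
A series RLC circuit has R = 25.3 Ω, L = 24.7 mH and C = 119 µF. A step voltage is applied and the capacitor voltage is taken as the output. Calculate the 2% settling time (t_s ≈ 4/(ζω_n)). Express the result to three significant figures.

t_s ≈ 0.00781 s

For a series RLC circuit (capacitor voltage as output), ω_n = 1/√(LC) = 1/√(24.7 mH · 119 µF) = 583 rad/s.
ζ = (R/2)·√(C/L) = (25.3/2)·√(119 µF/24.7 mH) = 0.878.
t_s ≈ 4/(ζω_n) = 0.00781 s.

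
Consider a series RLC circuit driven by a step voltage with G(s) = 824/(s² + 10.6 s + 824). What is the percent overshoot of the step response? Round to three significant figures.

Matching coefficients with s² + 2ζω_n s + ω_n² gives ω_n² = 824 ⇒ ω_n = 28.7 rad/s, and ζ = 10.6/(2ω_n) = 0.185.
Overshoot: exp(−π·0.185/√(1−0.185²)) = 0.554, i.e. 55.4%.

%OS ≈ 55.4%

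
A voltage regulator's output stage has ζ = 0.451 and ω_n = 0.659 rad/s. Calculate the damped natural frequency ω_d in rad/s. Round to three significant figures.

ω_d ≈ 0.588 rad/s

ω_d = ω_n√(1−ζ²) = 0.659·√0.797 = 0.588 rad/s.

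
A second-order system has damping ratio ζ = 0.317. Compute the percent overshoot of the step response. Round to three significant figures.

For an underdamped second-order system, %OS = 100·exp(−πζ/√(1−ζ²)).
πζ/√(1−ζ²) = π·0.317/√(1−0.100) = 1.050, so %OS = 100·e^(−1.050) = 35.0%.

%OS ≈ 35.0%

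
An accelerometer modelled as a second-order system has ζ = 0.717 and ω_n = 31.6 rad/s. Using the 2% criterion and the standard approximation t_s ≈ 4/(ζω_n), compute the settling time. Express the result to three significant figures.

t_s ≈ 0.177 s

t_s ≈ 4/(ζω_n) = 4/(0.717 × 31.6) = 0.177 s.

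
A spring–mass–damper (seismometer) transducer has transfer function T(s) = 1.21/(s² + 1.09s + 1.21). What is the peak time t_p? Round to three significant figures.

Matching coefficients with s² + 2ζω_n s + ω_n² gives ω_n² = 1.21 ⇒ ω_n = 1.10 rad/s, and ζ = 1.09/(2ω_n) = 0.495.
The damped frequency ω_d = ω_n√(1−ζ²) = 0.955 rad/s. Then t_p = π/ω_d = 3.29 s.

t_p ≈ 3.29 s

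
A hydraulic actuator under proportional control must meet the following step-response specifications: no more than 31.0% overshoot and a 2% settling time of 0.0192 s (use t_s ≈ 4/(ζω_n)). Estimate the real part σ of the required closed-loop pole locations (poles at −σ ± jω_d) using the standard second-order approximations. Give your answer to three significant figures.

The settling-time spec alone fixes σ = ζω_n = 4/t_s = 4/0.0192 = 208.
(Overshoot then fixes ζ = 0.349 and hence ω_d = σ·√(1−ζ²)/ζ = 559 rad/s.)

σ ≈ 208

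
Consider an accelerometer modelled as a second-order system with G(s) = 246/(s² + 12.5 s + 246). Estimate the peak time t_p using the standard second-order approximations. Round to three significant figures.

Comparing the denominator to s² + 2ζω_n s + ω_n²: ω_n = √246 = 15.7 rad/s, and 2ζω_n = 12.5 so ζ = 12.5/(2·15.7) = 0.398.
ω_d = 15.7·√(1 − 0.398²) = 14.4 rad/s. Then t_p = π/ω_d = 0.218 s.

t_p ≈ 0.218 s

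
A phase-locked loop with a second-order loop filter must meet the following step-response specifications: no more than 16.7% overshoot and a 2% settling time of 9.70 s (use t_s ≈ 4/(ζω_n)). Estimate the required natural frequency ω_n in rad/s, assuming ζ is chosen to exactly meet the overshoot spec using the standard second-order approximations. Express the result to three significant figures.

Inverting the overshoot relation: ζ = |ln 0.167|/√(π² + ln²0.167) = 0.495.
From t_s ≈ 4/(ζω_n): ω_n = 4/(ζ·t_s) = 4/(0.495·9.70) = 0.833 rad/s.

ω_n ≈ 0.833 rad/s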